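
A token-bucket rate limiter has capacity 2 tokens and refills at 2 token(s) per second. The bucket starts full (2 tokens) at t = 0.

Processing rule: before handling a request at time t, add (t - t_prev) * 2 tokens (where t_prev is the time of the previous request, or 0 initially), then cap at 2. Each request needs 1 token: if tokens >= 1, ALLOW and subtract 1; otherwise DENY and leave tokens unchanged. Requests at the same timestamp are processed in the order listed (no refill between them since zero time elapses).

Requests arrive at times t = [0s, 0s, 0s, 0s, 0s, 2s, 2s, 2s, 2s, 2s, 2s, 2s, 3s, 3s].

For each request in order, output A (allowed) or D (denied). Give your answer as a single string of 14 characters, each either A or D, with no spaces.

Simulating step by step:
  req#1 t=0s: ALLOW
  req#2 t=0s: ALLOW
  req#3 t=0s: DENY
  req#4 t=0s: DENY
  req#5 t=0s: DENY
  req#6 t=2s: ALLOW
  req#7 t=2s: ALLOW
  req#8 t=2s: DENY
  req#9 t=2s: DENY
  req#10 t=2s: DENY
  req#11 t=2s: DENY
  req#12 t=2s: DENY
  req#13 t=3s: ALLOW
  req#14 t=3s: ALLOW

Answer: AADDDAADDDDDAA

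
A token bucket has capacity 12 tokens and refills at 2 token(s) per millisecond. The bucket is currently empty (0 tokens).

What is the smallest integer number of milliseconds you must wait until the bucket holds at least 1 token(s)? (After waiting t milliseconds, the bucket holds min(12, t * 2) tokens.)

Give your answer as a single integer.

Answer: 1

Derivation:
Need t * 2 >= 1, so t >= 1/2.
Smallest integer t = ceil(1/2) = 1.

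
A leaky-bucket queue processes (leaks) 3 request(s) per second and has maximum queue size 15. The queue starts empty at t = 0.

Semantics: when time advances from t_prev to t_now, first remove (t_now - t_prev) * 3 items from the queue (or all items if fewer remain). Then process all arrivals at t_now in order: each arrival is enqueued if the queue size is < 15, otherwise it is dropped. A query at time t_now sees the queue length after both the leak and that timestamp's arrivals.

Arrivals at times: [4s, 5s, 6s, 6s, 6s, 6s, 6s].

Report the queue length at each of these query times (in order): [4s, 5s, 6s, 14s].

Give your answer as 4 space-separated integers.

Answer: 1 1 5 0

Derivation:
Queue lengths at query times:
  query t=4s: backlog = 1
  query t=5s: backlog = 1
  query t=6s: backlog = 5
  query t=14s: backlog = 0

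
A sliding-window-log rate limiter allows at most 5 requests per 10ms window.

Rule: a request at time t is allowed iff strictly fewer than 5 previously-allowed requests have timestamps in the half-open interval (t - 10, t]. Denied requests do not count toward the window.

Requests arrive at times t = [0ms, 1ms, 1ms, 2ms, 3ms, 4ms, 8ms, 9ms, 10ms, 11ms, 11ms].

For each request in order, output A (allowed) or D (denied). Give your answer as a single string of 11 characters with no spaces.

Answer: AAAAADDDAAA

Derivation:
Tracking allowed requests in the window:
  req#1 t=0ms: ALLOW
  req#2 t=1ms: ALLOW
  req#3 t=1ms: ALLOW
  req#4 t=2ms: ALLOW
  req#5 t=3ms: ALLOW
  req#6 t=4ms: DENY
  req#7 t=8ms: DENY
  req#8 t=9ms: DENY
  req#9 t=10ms: ALLOW
  req#10 t=11ms: ALLOW
  req#11 t=11ms: ALLOW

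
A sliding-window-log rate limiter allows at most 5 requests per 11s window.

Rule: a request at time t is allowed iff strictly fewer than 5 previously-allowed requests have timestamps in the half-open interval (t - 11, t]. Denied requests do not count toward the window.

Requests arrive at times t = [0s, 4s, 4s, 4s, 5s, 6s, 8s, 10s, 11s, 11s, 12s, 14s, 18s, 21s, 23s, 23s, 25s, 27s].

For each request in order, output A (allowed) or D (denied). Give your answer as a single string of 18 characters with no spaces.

Answer: AAAAADDDADDDAAAAAD

Derivation:
Tracking allowed requests in the window:
  req#1 t=0s: ALLOW
  req#2 t=4s: ALLOW
  req#3 t=4s: ALLOW
  req#4 t=4s: ALLOW
  req#5 t=5s: ALLOW
  req#6 t=6s: DENY
  req#7 t=8s: DENY
  req#8 t=10s: DENY
  req#9 t=11s: ALLOW
  req#10 t=11s: DENY
  req#11 t=12s: DENY
  req#12 t=14s: DENY
  req#13 t=18s: ALLOW
  req#14 t=21s: ALLOW
  req#15 t=23s: ALLOW
  req#16 t=23s: ALLOW
  req#17 t=25s: ALLOW
  req#18 t=27s: DENY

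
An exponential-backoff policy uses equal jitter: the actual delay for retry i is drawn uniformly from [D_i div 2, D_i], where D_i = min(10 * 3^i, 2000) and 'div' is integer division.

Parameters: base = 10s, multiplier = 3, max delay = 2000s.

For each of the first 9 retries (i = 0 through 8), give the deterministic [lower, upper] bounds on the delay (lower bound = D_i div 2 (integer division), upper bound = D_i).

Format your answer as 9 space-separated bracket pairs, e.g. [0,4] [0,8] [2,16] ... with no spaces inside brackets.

Computing bounds per retry:
  i=0: D_i=min(10*3^0,2000)=10, bounds=[5,10]
  i=1: D_i=min(10*3^1,2000)=30, bounds=[15,30]
  i=2: D_i=min(10*3^2,2000)=90, bounds=[45,90]
  i=3: D_i=min(10*3^3,2000)=270, bounds=[135,270]
  i=4: D_i=min(10*3^4,2000)=810, bounds=[405,810]
  i=5: D_i=min(10*3^5,2000)=2000, bounds=[1000,2000]
  i=6: D_i=min(10*3^6,2000)=2000, bounds=[1000,2000]
  i=7: D_i=min(10*3^7,2000)=2000, bounds=[1000,2000]
  i=8: D_i=min(10*3^8,2000)=2000, bounds=[1000,2000]

Answer: [5,10] [15,30] [45,90] [135,270] [405,810] [1000,2000] [1000,2000] [1000,2000] [1000,2000]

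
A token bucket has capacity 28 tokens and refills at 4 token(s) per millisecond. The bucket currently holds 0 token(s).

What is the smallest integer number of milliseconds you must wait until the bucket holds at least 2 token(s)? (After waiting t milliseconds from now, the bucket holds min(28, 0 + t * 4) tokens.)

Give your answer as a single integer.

Answer: 1

Derivation:
Need 0 + t * 4 >= 2, so t >= 2/4.
Smallest integer t = ceil(2/4) = 1.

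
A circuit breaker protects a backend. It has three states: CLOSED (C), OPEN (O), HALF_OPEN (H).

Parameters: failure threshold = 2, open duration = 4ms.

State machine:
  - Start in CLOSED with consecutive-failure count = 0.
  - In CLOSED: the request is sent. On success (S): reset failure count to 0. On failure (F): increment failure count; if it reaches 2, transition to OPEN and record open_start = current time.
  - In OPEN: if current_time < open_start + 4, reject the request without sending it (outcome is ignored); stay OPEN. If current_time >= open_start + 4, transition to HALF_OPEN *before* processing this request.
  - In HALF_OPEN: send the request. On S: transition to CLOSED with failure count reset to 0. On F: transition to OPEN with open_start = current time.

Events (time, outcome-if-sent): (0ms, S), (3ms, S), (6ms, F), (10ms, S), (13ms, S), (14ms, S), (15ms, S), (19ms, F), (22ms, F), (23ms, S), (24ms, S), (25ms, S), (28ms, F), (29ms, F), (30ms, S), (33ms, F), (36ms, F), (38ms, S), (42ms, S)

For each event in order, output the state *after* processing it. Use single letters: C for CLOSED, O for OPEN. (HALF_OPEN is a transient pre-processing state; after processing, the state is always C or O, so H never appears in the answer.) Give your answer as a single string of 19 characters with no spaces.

Answer: CCCCCCCCOOOOOOOOOCC

Derivation:
State after each event:
  event#1 t=0ms outcome=S: state=CLOSED
  event#2 t=3ms outcome=S: state=CLOSED
  event#3 t=6ms outcome=F: state=CLOSED
  event#4 t=10ms outcome=S: state=CLOSED
  event#5 t=13ms outcome=S: state=CLOSED
  event#6 t=14ms outcome=S: state=CLOSED
  event#7 t=15ms outcome=S: state=CLOSED
  event#8 t=19ms outcome=F: state=CLOSED
  event#9 t=22ms outcome=F: state=OPEN
  event#10 t=23ms outcome=S: state=OPEN
  event#11 t=24ms outcome=S: state=OPEN
  event#12 t=25ms outcome=S: state=OPEN
  event#13 t=28ms outcome=F: state=OPEN
  event#14 t=29ms outcome=F: state=OPEN
  event#15 t=30ms outcome=S: state=OPEN
  event#16 t=33ms outcome=F: state=OPEN
  event#17 t=36ms outcome=F: state=OPEN
  event#18 t=38ms outcome=S: state=CLOSED
  event#19 t=42ms outcome=S: state=CLOSED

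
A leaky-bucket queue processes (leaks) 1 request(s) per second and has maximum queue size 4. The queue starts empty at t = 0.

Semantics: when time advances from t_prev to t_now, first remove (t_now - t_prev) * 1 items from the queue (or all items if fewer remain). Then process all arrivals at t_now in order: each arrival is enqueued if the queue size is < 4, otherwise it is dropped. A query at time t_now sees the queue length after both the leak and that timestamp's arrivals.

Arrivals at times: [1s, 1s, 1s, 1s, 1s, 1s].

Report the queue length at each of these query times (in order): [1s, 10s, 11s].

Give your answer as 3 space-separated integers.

Answer: 4 0 0

Derivation:
Queue lengths at query times:
  query t=1s: backlog = 4
  query t=10s: backlog = 0
  query t=11s: backlog = 0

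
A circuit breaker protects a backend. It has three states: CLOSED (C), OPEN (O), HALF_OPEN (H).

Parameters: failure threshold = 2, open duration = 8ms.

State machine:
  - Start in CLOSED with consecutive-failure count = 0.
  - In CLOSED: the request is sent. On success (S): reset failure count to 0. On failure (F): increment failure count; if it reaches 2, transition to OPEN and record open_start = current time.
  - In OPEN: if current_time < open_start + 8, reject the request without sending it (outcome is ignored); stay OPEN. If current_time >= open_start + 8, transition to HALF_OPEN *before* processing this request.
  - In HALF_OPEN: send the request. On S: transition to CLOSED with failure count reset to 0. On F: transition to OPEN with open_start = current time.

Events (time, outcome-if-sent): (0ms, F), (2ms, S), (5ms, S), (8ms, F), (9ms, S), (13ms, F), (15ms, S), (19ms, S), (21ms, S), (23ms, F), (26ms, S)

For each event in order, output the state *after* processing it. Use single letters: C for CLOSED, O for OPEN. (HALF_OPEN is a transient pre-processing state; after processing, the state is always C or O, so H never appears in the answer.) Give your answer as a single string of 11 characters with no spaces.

Answer: CCCCCCCCCCC

Derivation:
State after each event:
  event#1 t=0ms outcome=F: state=CLOSED
  event#2 t=2ms outcome=S: state=CLOSED
  event#3 t=5ms outcome=S: state=CLOSED
  event#4 t=8ms outcome=F: state=CLOSED
  event#5 t=9ms outcome=S: state=CLOSED
  event#6 t=13ms outcome=F: state=CLOSED
  event#7 t=15ms outcome=S: state=CLOSED
  event#8 t=19ms outcome=S: state=CLOSED
  event#9 t=21ms outcome=S: state=CLOSED
  event#10 t=23ms outcome=F: state=CLOSED
  event#11 t=26ms outcome=S: state=CLOSED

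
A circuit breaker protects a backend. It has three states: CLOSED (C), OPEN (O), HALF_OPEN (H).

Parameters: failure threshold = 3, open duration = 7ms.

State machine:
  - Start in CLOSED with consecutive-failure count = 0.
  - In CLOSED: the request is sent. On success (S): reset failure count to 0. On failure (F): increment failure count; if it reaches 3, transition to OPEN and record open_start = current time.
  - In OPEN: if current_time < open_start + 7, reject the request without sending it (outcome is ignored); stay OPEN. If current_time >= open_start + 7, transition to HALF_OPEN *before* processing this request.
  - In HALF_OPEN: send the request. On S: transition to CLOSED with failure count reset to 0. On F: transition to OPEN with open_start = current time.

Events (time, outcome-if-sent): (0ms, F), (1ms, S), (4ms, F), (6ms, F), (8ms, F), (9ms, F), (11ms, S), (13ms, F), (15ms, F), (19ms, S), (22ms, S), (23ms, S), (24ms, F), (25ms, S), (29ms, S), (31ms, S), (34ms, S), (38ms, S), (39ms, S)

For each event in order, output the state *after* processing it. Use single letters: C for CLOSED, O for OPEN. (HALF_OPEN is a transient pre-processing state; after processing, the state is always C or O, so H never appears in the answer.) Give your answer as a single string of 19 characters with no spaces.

State after each event:
  event#1 t=0ms outcome=F: state=CLOSED
  event#2 t=1ms outcome=S: state=CLOSED
  event#3 t=4ms outcome=F: state=CLOSED
  event#4 t=6ms outcome=F: state=CLOSED
  event#5 t=8ms outcome=F: state=OPEN
  event#6 t=9ms outcome=F: state=OPEN
  event#7 t=11ms outcome=S: state=OPEN
  event#8 t=13ms outcome=F: state=OPEN
  event#9 t=15ms outcome=F: state=OPEN
  event#10 t=19ms outcome=S: state=OPEN
  event#11 t=22ms outcome=S: state=CLOSED
  event#12 t=23ms outcome=S: state=CLOSED
  event#13 t=24ms outcome=F: state=CLOSED
  event#14 t=25ms outcome=S: state=CLOSED
  event#15 t=29ms outcome=S: state=CLOSED
  event#16 t=31ms outcome=S: state=CLOSED
  event#17 t=34ms outcome=S: state=CLOSED
  event#18 t=38ms outcome=S: state=CLOSED
  event#19 t=39ms outcome=S: state=CLOSED

Answer: CCCCOOOOOOCCCCCCCCC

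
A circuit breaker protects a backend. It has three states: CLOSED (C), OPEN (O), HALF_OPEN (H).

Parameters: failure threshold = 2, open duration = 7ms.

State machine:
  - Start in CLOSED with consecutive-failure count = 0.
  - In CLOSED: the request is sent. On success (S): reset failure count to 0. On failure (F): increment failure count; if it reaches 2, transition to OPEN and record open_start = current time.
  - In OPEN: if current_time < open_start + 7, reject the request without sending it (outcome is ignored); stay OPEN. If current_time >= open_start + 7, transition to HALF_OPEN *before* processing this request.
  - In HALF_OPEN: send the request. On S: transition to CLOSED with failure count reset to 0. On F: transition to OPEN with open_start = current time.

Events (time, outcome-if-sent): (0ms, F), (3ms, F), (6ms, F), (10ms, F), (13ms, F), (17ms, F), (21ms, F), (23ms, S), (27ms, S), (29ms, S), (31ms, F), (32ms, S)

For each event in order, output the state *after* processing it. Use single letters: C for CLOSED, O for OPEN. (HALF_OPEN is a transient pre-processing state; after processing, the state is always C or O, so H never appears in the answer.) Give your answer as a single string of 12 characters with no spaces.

Answer: COOOOOOOCCCC

Derivation:
State after each event:
  event#1 t=0ms outcome=F: state=CLOSED
  event#2 t=3ms outcome=F: state=OPEN
  event#3 t=6ms outcome=F: state=OPEN
  event#4 t=10ms outcome=F: state=OPEN
  event#5 t=13ms outcome=F: state=OPEN
  event#6 t=17ms outcome=F: state=OPEN
  event#7 t=21ms outcome=F: state=OPEN
  event#8 t=23ms outcome=S: state=OPEN
  event#9 t=27ms outcome=S: state=CLOSED
  event#10 t=29ms outcome=S: state=CLOSED
  event#11 t=31ms outcome=F: state=CLOSED
  event#12 t=32ms outcome=S: state=CLOSED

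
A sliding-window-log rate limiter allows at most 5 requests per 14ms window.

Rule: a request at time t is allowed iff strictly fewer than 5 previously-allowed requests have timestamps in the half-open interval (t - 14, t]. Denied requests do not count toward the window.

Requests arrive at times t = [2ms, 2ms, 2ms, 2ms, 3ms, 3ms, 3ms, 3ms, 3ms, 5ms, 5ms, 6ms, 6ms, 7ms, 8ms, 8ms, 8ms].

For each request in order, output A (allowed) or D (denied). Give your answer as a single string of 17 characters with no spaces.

Tracking allowed requests in the window:
  req#1 t=2ms: ALLOW
  req#2 t=2ms: ALLOW
  req#3 t=2ms: ALLOW
  req#4 t=2ms: ALLOW
  req#5 t=3ms: ALLOW
  req#6 t=3ms: DENY
  req#7 t=3ms: DENY
  req#8 t=3ms: DENY
  req#9 t=3ms: DENY
  req#10 t=5ms: DENY
  req#11 t=5ms: DENY
  req#12 t=6ms: DENY
  req#13 t=6ms: DENY
  req#14 t=7ms: DENY
  req#15 t=8ms: DENY
  req#16 t=8ms: DENY
  req#17 t=8ms: DENY

Answer: AAAAADDDDDDDDDDDD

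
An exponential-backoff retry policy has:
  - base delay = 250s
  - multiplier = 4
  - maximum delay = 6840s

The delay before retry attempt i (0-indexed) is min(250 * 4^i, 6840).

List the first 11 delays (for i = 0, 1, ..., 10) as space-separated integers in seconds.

Answer: 250 1000 4000 6840 6840 6840 6840 6840 6840 6840 6840

Derivation:
Computing each delay:
  i=0: min(250*4^0, 6840) = 250
  i=1: min(250*4^1, 6840) = 1000
  i=2: min(250*4^2, 6840) = 4000
  i=3: min(250*4^3, 6840) = 6840
  i=4: min(250*4^4, 6840) = 6840
  i=5: min(250*4^5, 6840) = 6840
  i=6: min(250*4^6, 6840) = 6840
  i=7: min(250*4^7, 6840) = 6840
  i=8: min(250*4^8, 6840) = 6840
  i=9: min(250*4^9, 6840) = 6840
  i=10: min(250*4^10, 6840) = 6840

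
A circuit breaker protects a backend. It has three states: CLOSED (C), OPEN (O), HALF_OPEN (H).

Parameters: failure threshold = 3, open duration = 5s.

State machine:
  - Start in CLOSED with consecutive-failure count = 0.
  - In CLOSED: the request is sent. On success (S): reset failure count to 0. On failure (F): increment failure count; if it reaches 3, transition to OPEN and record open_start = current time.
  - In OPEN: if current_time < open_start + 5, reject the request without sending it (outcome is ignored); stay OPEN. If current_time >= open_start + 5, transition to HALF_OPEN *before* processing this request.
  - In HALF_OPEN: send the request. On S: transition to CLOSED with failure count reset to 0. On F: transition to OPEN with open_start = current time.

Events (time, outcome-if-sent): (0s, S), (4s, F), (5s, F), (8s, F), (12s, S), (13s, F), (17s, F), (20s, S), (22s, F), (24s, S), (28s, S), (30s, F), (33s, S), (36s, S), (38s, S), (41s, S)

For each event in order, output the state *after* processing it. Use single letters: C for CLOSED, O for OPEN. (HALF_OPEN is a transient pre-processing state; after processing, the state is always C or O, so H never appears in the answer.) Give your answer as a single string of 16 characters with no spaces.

State after each event:
  event#1 t=0s outcome=S: state=CLOSED
  event#2 t=4s outcome=F: state=CLOSED
  event#3 t=5s outcome=F: state=CLOSED
  event#4 t=8s outcome=F: state=OPEN
  event#5 t=12s outcome=S: state=OPEN
  event#6 t=13s outcome=F: state=OPEN
  event#7 t=17s outcome=F: state=OPEN
  event#8 t=20s outcome=S: state=CLOSED
  event#9 t=22s outcome=F: state=CLOSED
  event#10 t=24s outcome=S: state=CLOSED
  event#11 t=28s outcome=S: state=CLOSED
  event#12 t=30s outcome=F: state=CLOSED
  event#13 t=33s outcome=S: state=CLOSED
  event#14 t=36s outcome=S: state=CLOSED
  event#15 t=38s outcome=S: state=CLOSED
  event#16 t=41s outcome=S: state=CLOSED

Answer: CCCOOOOCCCCCCCCC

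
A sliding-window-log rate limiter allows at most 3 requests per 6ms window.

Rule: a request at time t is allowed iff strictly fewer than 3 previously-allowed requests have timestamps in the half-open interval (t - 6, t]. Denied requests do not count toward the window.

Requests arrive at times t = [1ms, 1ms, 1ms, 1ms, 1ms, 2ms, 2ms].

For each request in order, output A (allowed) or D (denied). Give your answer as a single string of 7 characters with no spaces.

Tracking allowed requests in the window:
  req#1 t=1ms: ALLOW
  req#2 t=1ms: ALLOW
  req#3 t=1ms: ALLOW
  req#4 t=1ms: DENY
  req#5 t=1ms: DENY
  req#6 t=2ms: DENY
  req#7 t=2ms: DENY

Answer: AAADDDD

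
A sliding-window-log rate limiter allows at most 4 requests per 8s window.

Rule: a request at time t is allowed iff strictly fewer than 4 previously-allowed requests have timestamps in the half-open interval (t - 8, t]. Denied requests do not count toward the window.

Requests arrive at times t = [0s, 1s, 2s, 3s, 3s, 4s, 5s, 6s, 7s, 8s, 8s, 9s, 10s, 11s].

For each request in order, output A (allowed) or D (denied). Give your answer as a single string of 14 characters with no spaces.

Tracking allowed requests in the window:
  req#1 t=0s: ALLOW
  req#2 t=1s: ALLOW
  req#3 t=2s: ALLOW
  req#4 t=3s: ALLOW
  req#5 t=3s: DENY
  req#6 t=4s: DENY
  req#7 t=5s: DENY
  req#8 t=6s: DENY
  req#9 t=7s: DENY
  req#10 t=8s: ALLOW
  req#11 t=8s: DENY
  req#12 t=9s: ALLOW
  req#13 t=10s: ALLOW
  req#14 t=11s: ALLOW

Answer: AAAADDDDDADAAA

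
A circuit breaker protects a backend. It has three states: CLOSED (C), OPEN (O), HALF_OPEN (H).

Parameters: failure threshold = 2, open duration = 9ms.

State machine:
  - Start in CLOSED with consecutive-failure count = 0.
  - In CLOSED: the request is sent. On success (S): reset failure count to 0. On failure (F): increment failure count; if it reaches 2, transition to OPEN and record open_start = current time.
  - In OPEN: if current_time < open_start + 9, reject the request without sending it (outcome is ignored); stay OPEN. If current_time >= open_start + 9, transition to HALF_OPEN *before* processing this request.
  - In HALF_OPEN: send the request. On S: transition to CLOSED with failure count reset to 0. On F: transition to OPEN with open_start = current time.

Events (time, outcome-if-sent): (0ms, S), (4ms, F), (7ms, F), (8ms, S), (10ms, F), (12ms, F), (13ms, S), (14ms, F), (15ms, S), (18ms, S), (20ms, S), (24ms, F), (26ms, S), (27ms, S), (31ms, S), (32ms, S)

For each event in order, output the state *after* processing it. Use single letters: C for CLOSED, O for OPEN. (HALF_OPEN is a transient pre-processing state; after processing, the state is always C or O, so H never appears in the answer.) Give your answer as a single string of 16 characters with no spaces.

State after each event:
  event#1 t=0ms outcome=S: state=CLOSED
  event#2 t=4ms outcome=F: state=CLOSED
  event#3 t=7ms outcome=F: state=OPEN
  event#4 t=8ms outcome=S: state=OPEN
  event#5 t=10ms outcome=F: state=OPEN
  event#6 t=12ms outcome=F: state=OPEN
  event#7 t=13ms outcome=S: state=OPEN
  event#8 t=14ms outcome=F: state=OPEN
  event#9 t=15ms outcome=S: state=OPEN
  event#10 t=18ms outcome=S: state=CLOSED
  event#11 t=20ms outcome=S: state=CLOSED
  event#12 t=24ms outcome=F: state=CLOSED
  event#13 t=26ms outcome=S: state=CLOSED
  event#14 t=27ms outcome=S: state=CLOSED
  event#15 t=31ms outcome=S: state=CLOSED
  event#16 t=32ms outcome=S: state=CLOSED

Answer: CCOOOOOOOCCCCCCC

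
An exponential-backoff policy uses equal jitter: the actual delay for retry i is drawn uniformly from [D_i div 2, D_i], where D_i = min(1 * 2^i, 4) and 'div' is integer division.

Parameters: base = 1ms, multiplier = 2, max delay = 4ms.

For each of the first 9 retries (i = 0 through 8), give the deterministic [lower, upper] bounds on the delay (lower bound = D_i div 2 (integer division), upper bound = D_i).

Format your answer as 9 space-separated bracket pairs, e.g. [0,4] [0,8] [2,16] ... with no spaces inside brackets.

Answer: [0,1] [1,2] [2,4] [2,4] [2,4] [2,4] [2,4] [2,4] [2,4]

Derivation:
Computing bounds per retry:
  i=0: D_i=min(1*2^0,4)=1, bounds=[0,1]
  i=1: D_i=min(1*2^1,4)=2, bounds=[1,2]
  i=2: D_i=min(1*2^2,4)=4, bounds=[2,4]
  i=3: D_i=min(1*2^3,4)=4, bounds=[2,4]
  i=4: D_i=min(1*2^4,4)=4, bounds=[2,4]
  i=5: D_i=min(1*2^5,4)=4, bounds=[2,4]
  i=6: D_i=min(1*2^6,4)=4, bounds=[2,4]
  i=7: D_i=min(1*2^7,4)=4, bounds=[2,4]
  i=8: D_i=min(1*2^8,4)=4, bounds=[2,4]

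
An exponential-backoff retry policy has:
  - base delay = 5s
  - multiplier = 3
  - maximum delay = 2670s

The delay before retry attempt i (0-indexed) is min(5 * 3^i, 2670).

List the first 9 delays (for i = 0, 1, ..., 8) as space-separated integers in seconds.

Computing each delay:
  i=0: min(5*3^0, 2670) = 5
  i=1: min(5*3^1, 2670) = 15
  i=2: min(5*3^2, 2670) = 45
  i=3: min(5*3^3, 2670) = 135
  i=4: min(5*3^4, 2670) = 405
  i=5: min(5*3^5, 2670) = 1215
  i=6: min(5*3^6, 2670) = 2670
  i=7: min(5*3^7, 2670) = 2670
  i=8: min(5*3^8, 2670) = 2670

Answer: 5 15 45 135 405 1215 2670 2670 2670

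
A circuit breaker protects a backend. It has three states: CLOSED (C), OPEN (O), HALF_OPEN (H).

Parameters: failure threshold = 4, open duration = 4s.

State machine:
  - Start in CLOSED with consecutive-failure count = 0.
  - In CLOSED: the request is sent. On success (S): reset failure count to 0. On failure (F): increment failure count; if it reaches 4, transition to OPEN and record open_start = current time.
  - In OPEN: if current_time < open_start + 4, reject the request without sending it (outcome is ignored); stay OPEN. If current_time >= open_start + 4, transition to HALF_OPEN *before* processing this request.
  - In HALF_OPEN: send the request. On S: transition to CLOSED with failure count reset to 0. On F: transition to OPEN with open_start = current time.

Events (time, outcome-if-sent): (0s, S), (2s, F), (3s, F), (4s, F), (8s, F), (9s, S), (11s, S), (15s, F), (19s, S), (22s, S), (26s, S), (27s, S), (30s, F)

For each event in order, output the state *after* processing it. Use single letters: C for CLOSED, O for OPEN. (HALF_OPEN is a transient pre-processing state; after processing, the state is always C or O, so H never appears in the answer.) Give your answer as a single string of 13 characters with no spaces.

State after each event:
  event#1 t=0s outcome=S: state=CLOSED
  event#2 t=2s outcome=F: state=CLOSED
  event#3 t=3s outcome=F: state=CLOSED
  event#4 t=4s outcome=F: state=CLOSED
  event#5 t=8s outcome=F: state=OPEN
  event#6 t=9s outcome=S: state=OPEN
  event#7 t=11s outcome=S: state=OPEN
  event#8 t=15s outcome=F: state=OPEN
  event#9 t=19s outcome=S: state=CLOSED
  event#10 t=22s outcome=S: state=CLOSED
  event#11 t=26s outcome=S: state=CLOSED
  event#12 t=27s outcome=S: state=CLOSED
  event#13 t=30s outcome=F: state=CLOSED

Answer: CCCCOOOOCCCCC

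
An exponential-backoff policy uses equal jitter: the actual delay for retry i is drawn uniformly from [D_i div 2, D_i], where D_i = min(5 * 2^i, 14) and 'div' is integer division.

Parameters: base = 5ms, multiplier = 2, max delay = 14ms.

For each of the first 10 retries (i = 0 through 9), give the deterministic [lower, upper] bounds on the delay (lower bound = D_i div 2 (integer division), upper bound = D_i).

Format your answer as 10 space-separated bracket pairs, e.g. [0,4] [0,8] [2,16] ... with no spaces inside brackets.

Computing bounds per retry:
  i=0: D_i=min(5*2^0,14)=5, bounds=[2,5]
  i=1: D_i=min(5*2^1,14)=10, bounds=[5,10]
  i=2: D_i=min(5*2^2,14)=14, bounds=[7,14]
  i=3: D_i=min(5*2^3,14)=14, bounds=[7,14]
  i=4: D_i=min(5*2^4,14)=14, bounds=[7,14]
  i=5: D_i=min(5*2^5,14)=14, bounds=[7,14]
  i=6: D_i=min(5*2^6,14)=14, bounds=[7,14]
  i=7: D_i=min(5*2^7,14)=14, bounds=[7,14]
  i=8: D_i=min(5*2^8,14)=14, bounds=[7,14]
  i=9: D_i=min(5*2^9,14)=14, bounds=[7,14]

Answer: [2,5] [5,10] [7,14] [7,14] [7,14] [7,14] [7,14] [7,14] [7,14] [7,14]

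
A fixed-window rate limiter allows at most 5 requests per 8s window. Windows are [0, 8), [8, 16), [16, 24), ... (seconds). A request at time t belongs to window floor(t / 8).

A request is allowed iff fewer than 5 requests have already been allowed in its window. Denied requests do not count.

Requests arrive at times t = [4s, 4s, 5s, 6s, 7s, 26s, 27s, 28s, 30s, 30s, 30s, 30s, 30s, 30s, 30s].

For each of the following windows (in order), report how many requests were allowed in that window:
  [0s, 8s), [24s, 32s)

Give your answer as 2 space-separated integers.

Processing requests:
  req#1 t=4s (window 0): ALLOW
  req#2 t=4s (window 0): ALLOW
  req#3 t=5s (window 0): ALLOW
  req#4 t=6s (window 0): ALLOW
  req#5 t=7s (window 0): ALLOW
  req#6 t=26s (window 3): ALLOW
  req#7 t=27s (window 3): ALLOW
  req#8 t=28s (window 3): ALLOW
  req#9 t=30s (window 3): ALLOW
  req#10 t=30s (window 3): ALLOW
  req#11 t=30s (window 3): DENY
  req#12 t=30s (window 3): DENY
  req#13 t=30s (window 3): DENY
  req#14 t=30s (window 3): DENY
  req#15 t=30s (window 3): DENY

Allowed counts by window: 5 5

Answer: 5 5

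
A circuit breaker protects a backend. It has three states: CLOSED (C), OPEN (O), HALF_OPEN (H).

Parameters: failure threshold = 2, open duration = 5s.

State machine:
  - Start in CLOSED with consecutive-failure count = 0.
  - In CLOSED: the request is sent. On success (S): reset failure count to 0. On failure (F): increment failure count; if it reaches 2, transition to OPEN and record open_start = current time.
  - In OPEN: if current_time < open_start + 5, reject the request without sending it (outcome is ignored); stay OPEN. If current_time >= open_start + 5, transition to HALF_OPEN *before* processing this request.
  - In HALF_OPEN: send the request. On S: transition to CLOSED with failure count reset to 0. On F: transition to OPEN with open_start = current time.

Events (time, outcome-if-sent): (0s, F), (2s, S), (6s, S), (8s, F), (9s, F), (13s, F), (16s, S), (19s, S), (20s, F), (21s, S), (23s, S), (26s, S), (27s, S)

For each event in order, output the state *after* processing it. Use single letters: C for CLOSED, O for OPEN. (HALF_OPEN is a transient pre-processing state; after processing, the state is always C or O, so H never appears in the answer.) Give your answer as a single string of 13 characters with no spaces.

Answer: CCCCOOCCCCCCC

Derivation:
State after each event:
  event#1 t=0s outcome=F: state=CLOSED
  event#2 t=2s outcome=S: state=CLOSED
  event#3 t=6s outcome=S: state=CLOSED
  event#4 t=8s outcome=F: state=CLOSED
  event#5 t=9s outcome=F: state=OPEN
  event#6 t=13s outcome=F: state=OPEN
  event#7 t=16s outcome=S: state=CLOSED
  event#8 t=19s outcome=S: state=CLOSED
  event#9 t=20s outcome=F: state=CLOSED
  event#10 t=21s outcome=S: state=CLOSED
  event#11 t=23s outcome=S: state=CLOSED
  event#12 t=26s outcome=S: state=CLOSED
  event#13 t=27s outcome=S: state=CLOSED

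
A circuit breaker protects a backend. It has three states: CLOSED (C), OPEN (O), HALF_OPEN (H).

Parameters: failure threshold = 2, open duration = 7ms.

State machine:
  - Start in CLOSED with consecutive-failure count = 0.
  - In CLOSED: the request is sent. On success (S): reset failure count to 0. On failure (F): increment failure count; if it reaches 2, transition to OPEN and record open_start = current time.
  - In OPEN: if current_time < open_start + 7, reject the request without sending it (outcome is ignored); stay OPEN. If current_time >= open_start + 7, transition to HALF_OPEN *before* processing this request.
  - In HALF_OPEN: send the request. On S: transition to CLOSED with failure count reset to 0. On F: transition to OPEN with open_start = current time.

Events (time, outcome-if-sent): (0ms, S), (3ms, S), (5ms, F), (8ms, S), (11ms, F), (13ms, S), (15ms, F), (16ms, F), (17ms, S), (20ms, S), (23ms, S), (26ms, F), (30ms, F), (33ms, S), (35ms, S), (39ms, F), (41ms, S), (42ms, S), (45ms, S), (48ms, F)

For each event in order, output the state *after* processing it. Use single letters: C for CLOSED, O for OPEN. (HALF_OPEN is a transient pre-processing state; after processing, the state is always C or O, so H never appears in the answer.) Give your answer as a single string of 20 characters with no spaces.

Answer: CCCCCCCOOOCCOOOOOOOO

Derivation:
State after each event:
  event#1 t=0ms outcome=S: state=CLOSED
  event#2 t=3ms outcome=S: state=CLOSED
  event#3 t=5ms outcome=F: state=CLOSED
  event#4 t=8ms outcome=S: state=CLOSED
  event#5 t=11ms outcome=F: state=CLOSED
  event#6 t=13ms outcome=S: state=CLOSED
  event#7 t=15ms outcome=F: state=CLOSED
  event#8 t=16ms outcome=F: state=OPEN
  event#9 t=17ms outcome=S: state=OPEN
  event#10 t=20ms outcome=S: state=OPEN
  event#11 t=23ms outcome=S: state=CLOSED
  event#12 t=26ms outcome=F: state=CLOSED
  event#13 t=30ms outcome=F: state=OPEN
  event#14 t=33ms outcome=S: state=OPEN
  event#15 t=35ms outcome=S: state=OPEN
  event#16 t=39ms outcome=F: state=OPEN
  event#17 t=41ms outcome=S: state=OPEN
  event#18 t=42ms outcome=S: state=OPEN
  event#19 t=45ms outcome=S: state=OPEN
  event#20 t=48ms outcome=F: state=OPEN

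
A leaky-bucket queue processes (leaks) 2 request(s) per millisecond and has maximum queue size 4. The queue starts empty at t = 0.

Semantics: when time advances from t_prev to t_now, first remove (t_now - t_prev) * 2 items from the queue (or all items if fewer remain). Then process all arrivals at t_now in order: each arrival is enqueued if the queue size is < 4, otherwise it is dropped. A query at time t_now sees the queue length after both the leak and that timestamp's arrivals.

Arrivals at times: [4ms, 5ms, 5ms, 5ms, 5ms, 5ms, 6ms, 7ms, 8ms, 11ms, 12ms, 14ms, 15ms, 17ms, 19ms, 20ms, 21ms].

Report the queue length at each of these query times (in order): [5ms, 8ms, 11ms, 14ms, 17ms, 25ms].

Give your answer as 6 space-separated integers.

Queue lengths at query times:
  query t=5ms: backlog = 4
  query t=8ms: backlog = 1
  query t=11ms: backlog = 1
  query t=14ms: backlog = 1
  query t=17ms: backlog = 1
  query t=25ms: backlog = 0

Answer: 4 1 1 1 1 0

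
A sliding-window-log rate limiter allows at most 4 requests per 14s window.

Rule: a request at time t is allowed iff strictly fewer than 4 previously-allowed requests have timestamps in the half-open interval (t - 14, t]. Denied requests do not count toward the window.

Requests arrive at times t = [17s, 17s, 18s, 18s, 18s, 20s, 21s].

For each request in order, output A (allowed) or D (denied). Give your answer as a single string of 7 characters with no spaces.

Tracking allowed requests in the window:
  req#1 t=17s: ALLOW
  req#2 t=17s: ALLOW
  req#3 t=18s: ALLOW
  req#4 t=18s: ALLOW
  req#5 t=18s: DENY
  req#6 t=20s: DENY
  req#7 t=21s: DENY

Answer: AAAADDD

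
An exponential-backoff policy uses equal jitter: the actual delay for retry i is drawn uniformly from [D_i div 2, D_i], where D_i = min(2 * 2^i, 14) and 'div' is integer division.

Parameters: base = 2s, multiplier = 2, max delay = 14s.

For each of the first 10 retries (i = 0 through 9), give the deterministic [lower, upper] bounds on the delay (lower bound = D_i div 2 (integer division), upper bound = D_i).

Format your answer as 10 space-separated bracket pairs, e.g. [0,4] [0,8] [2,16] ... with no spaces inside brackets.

Computing bounds per retry:
  i=0: D_i=min(2*2^0,14)=2, bounds=[1,2]
  i=1: D_i=min(2*2^1,14)=4, bounds=[2,4]
  i=2: D_i=min(2*2^2,14)=8, bounds=[4,8]
  i=3: D_i=min(2*2^3,14)=14, bounds=[7,14]
  i=4: D_i=min(2*2^4,14)=14, bounds=[7,14]
  i=5: D_i=min(2*2^5,14)=14, bounds=[7,14]
  i=6: D_i=min(2*2^6,14)=14, bounds=[7,14]
  i=7: D_i=min(2*2^7,14)=14, bounds=[7,14]
  i=8: D_i=min(2*2^8,14)=14, bounds=[7,14]
  i=9: D_i=min(2*2^9,14)=14, bounds=[7,14]

Answer: [1,2] [2,4] [4,8] [7,14] [7,14] [7,14] [7,14] [7,14] [7,14] [7,14]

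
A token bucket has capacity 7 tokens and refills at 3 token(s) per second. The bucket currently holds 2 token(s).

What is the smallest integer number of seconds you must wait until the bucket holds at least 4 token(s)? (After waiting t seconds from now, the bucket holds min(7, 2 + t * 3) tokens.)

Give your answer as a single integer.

Need 2 + t * 3 >= 4, so t >= 2/3.
Smallest integer t = ceil(2/3) = 1.

Answer: 1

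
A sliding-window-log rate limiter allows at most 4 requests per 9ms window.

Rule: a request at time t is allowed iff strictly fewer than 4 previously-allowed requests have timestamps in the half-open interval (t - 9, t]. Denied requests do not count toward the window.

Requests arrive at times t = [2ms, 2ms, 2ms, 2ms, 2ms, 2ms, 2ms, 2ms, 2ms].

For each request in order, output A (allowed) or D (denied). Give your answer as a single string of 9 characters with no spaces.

Answer: AAAADDDDD

Derivation:
Tracking allowed requests in the window:
  req#1 t=2ms: ALLOW
  req#2 t=2ms: ALLOW
  req#3 t=2ms: ALLOW
  req#4 t=2ms: ALLOW
  req#5 t=2ms: DENY
  req#6 t=2ms: DENY
  req#7 t=2ms: DENY
  req#8 t=2ms: DENY
  req#9 t=2ms: DENY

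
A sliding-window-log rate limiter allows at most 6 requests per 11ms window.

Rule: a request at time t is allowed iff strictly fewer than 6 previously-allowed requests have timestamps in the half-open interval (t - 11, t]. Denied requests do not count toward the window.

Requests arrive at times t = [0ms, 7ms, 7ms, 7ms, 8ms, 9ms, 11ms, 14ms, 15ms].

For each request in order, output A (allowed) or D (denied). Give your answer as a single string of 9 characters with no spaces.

Answer: AAAAAAADD

Derivation:
Tracking allowed requests in the window:
  req#1 t=0ms: ALLOW
  req#2 t=7ms: ALLOW
  req#3 t=7ms: ALLOW
  req#4 t=7ms: ALLOW
  req#5 t=8ms: ALLOW
  req#6 t=9ms: ALLOW
  req#7 t=11ms: ALLOW
  req#8 t=14ms: DENY
  req#9 t=15ms: DENY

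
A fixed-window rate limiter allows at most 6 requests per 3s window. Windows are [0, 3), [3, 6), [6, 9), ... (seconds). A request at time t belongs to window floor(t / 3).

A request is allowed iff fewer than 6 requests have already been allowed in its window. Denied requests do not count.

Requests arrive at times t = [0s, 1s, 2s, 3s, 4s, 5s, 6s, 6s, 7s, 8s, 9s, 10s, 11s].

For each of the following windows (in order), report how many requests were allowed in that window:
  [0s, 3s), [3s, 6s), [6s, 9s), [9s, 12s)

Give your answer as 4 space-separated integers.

Answer: 3 3 4 3

Derivation:
Processing requests:
  req#1 t=0s (window 0): ALLOW
  req#2 t=1s (window 0): ALLOW
  req#3 t=2s (window 0): ALLOW
  req#4 t=3s (window 1): ALLOW
  req#5 t=4s (window 1): ALLOW
  req#6 t=5s (window 1): ALLOW
  req#7 t=6s (window 2): ALLOW
  req#8 t=6s (window 2): ALLOW
  req#9 t=7s (window 2): ALLOW
  req#10 t=8s (window 2): ALLOW
  req#11 t=9s (window 3): ALLOW
  req#12 t=10s (window 3): ALLOW
  req#13 t=11s (window 3): ALLOW

Allowed counts by window: 3 3 4 3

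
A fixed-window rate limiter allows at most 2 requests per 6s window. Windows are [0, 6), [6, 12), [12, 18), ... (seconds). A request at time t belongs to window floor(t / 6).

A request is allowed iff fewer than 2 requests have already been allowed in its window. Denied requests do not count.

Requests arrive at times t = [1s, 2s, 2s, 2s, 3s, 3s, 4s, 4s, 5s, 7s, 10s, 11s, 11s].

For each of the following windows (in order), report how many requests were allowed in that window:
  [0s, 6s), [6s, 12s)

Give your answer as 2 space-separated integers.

Processing requests:
  req#1 t=1s (window 0): ALLOW
  req#2 t=2s (window 0): ALLOW
  req#3 t=2s (window 0): DENY
  req#4 t=2s (window 0): DENY
  req#5 t=3s (window 0): DENY
  req#6 t=3s (window 0): DENY
  req#7 t=4s (window 0): DENY
  req#8 t=4s (window 0): DENY
  req#9 t=5s (window 0): DENY
  req#10 t=7s (window 1): ALLOW
  req#11 t=10s (window 1): ALLOW
  req#12 t=11s (window 1): DENY
  req#13 t=11s (window 1): DENY

Allowed counts by window: 2 2

Answer: 2 2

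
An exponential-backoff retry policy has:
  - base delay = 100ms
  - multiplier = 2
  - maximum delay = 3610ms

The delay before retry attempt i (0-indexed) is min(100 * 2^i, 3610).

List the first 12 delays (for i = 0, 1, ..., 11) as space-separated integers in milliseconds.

Computing each delay:
  i=0: min(100*2^0, 3610) = 100
  i=1: min(100*2^1, 3610) = 200
  i=2: min(100*2^2, 3610) = 400
  i=3: min(100*2^3, 3610) = 800
  i=4: min(100*2^4, 3610) = 1600
  i=5: min(100*2^5, 3610) = 3200
  i=6: min(100*2^6, 3610) = 3610
  i=7: min(100*2^7, 3610) = 3610
  i=8: min(100*2^8, 3610) = 3610
  i=9: min(100*2^9, 3610) = 3610
  i=10: min(100*2^10, 3610) = 3610
  i=11: min(100*2^11, 3610) = 3610

Answer: 100 200 400 800 1600 3200 3610 3610 3610 3610 3610 3610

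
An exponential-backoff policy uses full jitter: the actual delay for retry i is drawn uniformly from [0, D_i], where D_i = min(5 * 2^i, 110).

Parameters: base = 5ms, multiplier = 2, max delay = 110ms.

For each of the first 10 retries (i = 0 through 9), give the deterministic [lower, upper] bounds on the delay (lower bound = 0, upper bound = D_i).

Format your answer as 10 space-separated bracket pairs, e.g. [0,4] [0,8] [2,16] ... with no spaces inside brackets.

Computing bounds per retry:
  i=0: D_i=min(5*2^0,110)=5, bounds=[0,5]
  i=1: D_i=min(5*2^1,110)=10, bounds=[0,10]
  i=2: D_i=min(5*2^2,110)=20, bounds=[0,20]
  i=3: D_i=min(5*2^3,110)=40, bounds=[0,40]
  i=4: D_i=min(5*2^4,110)=80, bounds=[0,80]
  i=5: D_i=min(5*2^5,110)=110, bounds=[0,110]
  i=6: D_i=min(5*2^6,110)=110, bounds=[0,110]
  i=7: D_i=min(5*2^7,110)=110, bounds=[0,110]
  i=8: D_i=min(5*2^8,110)=110, bounds=[0,110]
  i=9: D_i=min(5*2^9,110)=110, bounds=[0,110]

Answer: [0,5] [0,10] [0,20] [0,40] [0,80] [0,110] [0,110] [0,110] [0,110] [0,110]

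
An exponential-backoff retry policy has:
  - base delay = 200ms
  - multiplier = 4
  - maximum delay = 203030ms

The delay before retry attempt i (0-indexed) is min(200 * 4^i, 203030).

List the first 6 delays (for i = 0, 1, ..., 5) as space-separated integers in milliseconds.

Answer: 200 800 3200 12800 51200 203030

Derivation:
Computing each delay:
  i=0: min(200*4^0, 203030) = 200
  i=1: min(200*4^1, 203030) = 800
  i=2: min(200*4^2, 203030) = 3200
  i=3: min(200*4^3, 203030) = 12800
  i=4: min(200*4^4, 203030) = 51200
  i=5: min(200*4^5, 203030) = 203030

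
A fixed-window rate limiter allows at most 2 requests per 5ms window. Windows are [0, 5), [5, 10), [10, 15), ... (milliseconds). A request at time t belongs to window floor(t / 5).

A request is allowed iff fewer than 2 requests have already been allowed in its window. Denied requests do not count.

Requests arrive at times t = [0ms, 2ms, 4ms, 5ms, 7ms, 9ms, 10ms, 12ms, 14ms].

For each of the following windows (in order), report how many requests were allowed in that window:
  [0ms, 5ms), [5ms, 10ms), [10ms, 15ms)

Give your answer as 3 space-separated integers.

Processing requests:
  req#1 t=0ms (window 0): ALLOW
  req#2 t=2ms (window 0): ALLOW
  req#3 t=4ms (window 0): DENY
  req#4 t=5ms (window 1): ALLOW
  req#5 t=7ms (window 1): ALLOW
  req#6 t=9ms (window 1): DENY
  req#7 t=10ms (window 2): ALLOW
  req#8 t=12ms (window 2): ALLOW
  req#9 t=14ms (window 2): DENY

Allowed counts by window: 2 2 2

Answer: 2 2 2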